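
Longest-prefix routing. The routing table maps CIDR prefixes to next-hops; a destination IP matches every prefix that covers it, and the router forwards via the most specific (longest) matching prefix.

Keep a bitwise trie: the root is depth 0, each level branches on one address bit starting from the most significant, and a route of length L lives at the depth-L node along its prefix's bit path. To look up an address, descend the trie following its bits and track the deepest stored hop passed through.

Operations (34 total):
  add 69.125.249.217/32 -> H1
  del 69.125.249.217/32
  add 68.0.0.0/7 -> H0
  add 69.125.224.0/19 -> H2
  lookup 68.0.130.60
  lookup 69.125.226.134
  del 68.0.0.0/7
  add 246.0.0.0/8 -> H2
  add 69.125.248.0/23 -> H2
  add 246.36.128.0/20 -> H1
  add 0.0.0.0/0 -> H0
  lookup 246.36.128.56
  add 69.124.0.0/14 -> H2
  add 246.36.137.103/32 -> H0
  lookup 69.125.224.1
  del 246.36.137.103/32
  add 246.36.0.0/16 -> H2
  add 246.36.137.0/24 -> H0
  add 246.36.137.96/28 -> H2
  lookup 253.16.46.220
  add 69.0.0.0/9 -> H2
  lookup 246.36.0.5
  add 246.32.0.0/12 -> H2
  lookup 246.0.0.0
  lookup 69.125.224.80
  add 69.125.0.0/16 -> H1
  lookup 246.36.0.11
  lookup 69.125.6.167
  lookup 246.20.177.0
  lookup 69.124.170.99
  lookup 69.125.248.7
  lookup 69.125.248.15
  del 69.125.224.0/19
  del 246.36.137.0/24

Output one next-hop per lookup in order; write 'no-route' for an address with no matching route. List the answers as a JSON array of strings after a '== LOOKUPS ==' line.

Apply in order:
  + 69.125.249.217/32 (H1) depth=32
  - 69.125.249.217/32 clear@32
  + 68.0.0.0/7 (H0) depth=7
  + 69.125.224.0/19 (H2) depth=19
  ? 68.0.130.60  path d0:-→d1:-→d2:-→d3:-→d4:-→d5:-→d6:-→d7:H0  best=H0
  ? 69.125.226.134  path d0:-→d1:-→d2:-→d3:-→d4:-→d5:-→d6:-→d7:H0→d8:-→d9:-→d10:-→d11:-→d12:-→d13:-→d14:-→d15:-→d16:-→d17:-→d18:-→d19:H2  best=H2
  - 68.0.0.0/7 clear@7
  + 246.0.0.0/8 (H2) depth=8
  + 69.125.248.0/23 (H2) depth=23
  + 246.36.128.0/20 (H1) depth=20
  + 0.0.0.0/0 (H0) depth=0
  ? 246.36.128.56  path d0:H0→d1:-→d2:-→d3:-→d4:-→d5:-→d6:-→d7:-→d8:H2→d9:-→d10:-→d11:-→d12:-→d13:-→d14:-→d15:-→d16:-→d17:-→d18:-→d19:-→d20:H1  best=H1
  + 69.124.0.0/14 (H2) depth=14
  + 246.36.137.103/32 (H0) depth=32
  ? 69.125.224.1  path d0:H0→d1:-→d2:-→d3:-→d4:-→d5:-→d6:-→d7:-→d8:-→d9:-→d10:-→d11:-→d12:-→d13:-→d14:H2→d15:-→d16:-→d17:-→d18:-→d19:H2  best=H2
  - 246.36.137.103/32 clear@32
  + 246.36.0.0/16 (H2) depth=16
  + 246.36.137.0/24 (H0) depth=24
  + 246.36.137.96/28 (H2) depth=28
  ? 253.16.46.220  path d0:H0→d1:-→d2:-→d3:-→d4:-  best=H0
  + 69.0.0.0/9 (H2) depth=9
  ? 246.36.0.5  path d0:H0→d1:-→d2:-→d3:-→d4:-→d5:-→d6:-→d7:-→d8:H2→d9:-→d10:-→d11:-→d12:-→d13:-→d14:-→d15:-→d16:H2  best=H2
  + 246.32.0.0/12 (H2) depth=12
  ? 246.0.0.0  path d0:H0→d1:-→d2:-→d3:-→d4:-→d5:-→d6:-→d7:-→d8:H2→d9:-→d10:-  best=H2
  ? 69.125.224.80  path d0:H0→d1:-→d2:-→d3:-→d4:-→d5:-→d6:-→d7:-→d8:-→d9:H2→d10:-→d11:-→d12:-→d13:-→d14:H2→d15:-→d16:-→d17:-→d18:-→d19:H2  best=H2
  + 69.125.0.0/16 (H1) depth=16
  ? 246.36.0.11  path d0:H0→d1:-→d2:-→d3:-→d4:-→d5:-→d6:-→d7:-→d8:H2→d9:-→d10:-→d11:-→d12:H2→d13:-→d14:-→d15:-→d16:H2  best=H2
  ? 69.125.6.167  path d0:H0→d1:-→d2:-→d3:-→d4:-→d5:-→d6:-→d7:-→d8:-→d9:H2→d10:-→d11:-→d12:-→d13:-→d14:H2→d15:-→d16:H1  best=H1
  ? 246.20.177.0  path d0:H0→d1:-→d2:-→d3:-→d4:-→d5:-→d6:-→d7:-→d8:H2→d9:-→d10:-  best=H2
  ? 69.124.170.99  path d0:H0→d1:-→d2:-→d3:-→d4:-→d5:-→d6:-→d7:-→d8:-→d9:H2→d10:-→d11:-→d12:-→d13:-→d14:H2→d15:-  best=H2
  ? 69.125.248.7  path d0:H0→d1:-→d2:-→d3:-→d4:-→d5:-→d6:-→d7:-→d8:-→d9:H2→d10:-→d11:-→d12:-→d13:-→d14:H2→d15:-→d16:H1→d17:-→d18:-→d19:H2→d20:-→d21:-→d22:-→d23:H2  best=H2
  ? 69.125.248.15  path d0:H0→d1:-→d2:-→d3:-→d4:-→d5:-→d6:-→d7:-→d8:-→d9:H2→d10:-→d11:-→d12:-→d13:-→d14:H2→d15:-→d16:H1→d17:-→d18:-→d19:H2→d20:-→d21:-→d22:-→d23:H2  best=H2
  - 69.125.224.0/19 clear@19
  - 246.36.137.0/24 clear@24

== LOOKUPS ==
["H0","H2","H1","H2","H0","H2","H2","H2","H2","H1","H2","H2","H2","H2"]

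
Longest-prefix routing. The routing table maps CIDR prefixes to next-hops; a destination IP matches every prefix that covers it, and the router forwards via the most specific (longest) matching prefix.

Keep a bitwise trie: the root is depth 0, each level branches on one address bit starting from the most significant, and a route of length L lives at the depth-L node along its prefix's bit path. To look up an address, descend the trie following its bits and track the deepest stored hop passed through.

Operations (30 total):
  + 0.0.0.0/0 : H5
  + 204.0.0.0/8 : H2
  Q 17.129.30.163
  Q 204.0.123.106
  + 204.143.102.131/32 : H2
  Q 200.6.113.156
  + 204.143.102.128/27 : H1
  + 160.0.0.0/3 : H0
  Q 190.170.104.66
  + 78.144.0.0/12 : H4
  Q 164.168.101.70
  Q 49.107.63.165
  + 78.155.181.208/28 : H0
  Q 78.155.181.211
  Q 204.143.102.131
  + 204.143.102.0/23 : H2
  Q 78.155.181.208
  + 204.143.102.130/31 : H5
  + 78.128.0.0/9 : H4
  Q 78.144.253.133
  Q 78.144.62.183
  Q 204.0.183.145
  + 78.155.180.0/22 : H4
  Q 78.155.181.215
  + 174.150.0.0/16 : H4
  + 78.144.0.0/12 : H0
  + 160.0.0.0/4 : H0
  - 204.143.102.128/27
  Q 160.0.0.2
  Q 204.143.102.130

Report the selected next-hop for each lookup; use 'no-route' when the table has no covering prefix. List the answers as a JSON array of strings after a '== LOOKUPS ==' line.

Trace:
  add 0.0.0.0/0 -> H5 at depth 0
  add 204.0.0.0/8 -> H2 at depth 8
  lookup 17.129.30.163: bits ε walk d0:H5 -> H5
  lookup 204.0.123.106: bits 11001100 walk d0:H5→d1:-→d2:-→d3:-→d4:-→d5:-→d6:-→d7:-→d8:H2 -> H2
  add 204.143.102.131/32 -> H2 at depth 32
  lookup 200.6.113.156: bits 11001 walk d0:H5→d1:-→d2:-→d3:-→d4:-→d5:- -> H5
  add 204.143.102.128/27 -> H1 at depth 27
  add 160.0.0.0/3 -> H0 at depth 3
  lookup 190.170.104.66: bits 101 walk d0:H5→d1:-→d2:-→d3:H0 -> H0
  add 78.144.0.0/12 -> H4 at depth 12
  lookup 164.168.101.70: bits 101 walk d0:H5→d1:-→d2:-→d3:H0 -> H0
  lookup 49.107.63.165: bits 0 walk d0:H5→d1:- -> H5
  add 78.155.181.208/28 -> H0 at depth 28
  lookup 78.155.181.211: bits 0100111010011011101101011101 walk d0:H5→d1:-→d2:-→d3:-→d4:-→d5:-→d6:-→d7:-→d8:-→d9:-→d10:-→d11:-→d12:H4→d13:-→d14:-→d15:-→d16:-→d17:-→d18:-→d19:-→d20:-→d21:-→d22:-→d23:-→d24:-→d25:-→d26:-→d27:-→d28:H0 -> H0
  lookup 204.143.102.131: bits 11001100100011110110011010000011 walk d0:H5→d1:-→d2:-→d3:-→d4:-→d5:-→d6:-→d7:-→d8:H2→d9:-→d10:-→d11:-→d12:-→d13:-→d14:-→d15:-→d16:-→d17:-→d18:-→d19:-→d20:-→d21:-→d22:-→d23:-→d24:-→d25:-→d26:-→d27:H1→d28:-→d29:-→d30:-→d31:-→d32:H2 -> H2
  add 204.143.102.0/23 -> H2 at depth 23
  lookup 78.155.181.208: bits 0100111010011011101101011101 walk d0:H5→d1:-→d2:-→d3:-→d4:-→d5:-→d6:-→d7:-→d8:-→d9:-→d10:-→d11:-→d12:H4→d13:-→d14:-→d15:-→d16:-→d17:-→d18:-→d19:-→d20:-→d21:-→d22:-→d23:-→d24:-→d25:-→d26:-→d27:-→d28:H0 -> H0
  add 204.143.102.130/31 -> H5 at depth 31
  add 78.128.0.0/9 -> H4 at depth 9
  lookup 78.144.253.133: bits 010011101001 walk d0:H5→d1:-→d2:-→d3:-→d4:-→d5:-→d6:-→d7:-→d8:-→d9:H4→d10:-→d11:-→d12:H4 -> H4
  lookup 78.144.62.183: bits 010011101001 walk d0:H5→d1:-→d2:-→d3:-→d4:-→d5:-→d6:-→d7:-→d8:-→d9:H4→d10:-→d11:-→d12:H4 -> H4
  lookup 204.0.183.145: bits 11001100 walk d0:H5→d1:-→d2:-→d3:-→d4:-→d5:-→d6:-→d7:-→d8:H2 -> H2
  add 78.155.180.0/22 -> H4 at depth 22
  lookup 78.155.181.215: bits 0100111010011011101101011101 walk d0:H5→d1:-→d2:-→d3:-→d4:-→d5:-→d6:-→d7:-→d8:-→d9:H4→d10:-→d11:-→d12:H4→d13:-→d14:-→d15:-→d16:-→d17:-→d18:-→d19:-→d20:-→d21:-→d22:H4→d23:-→d24:-→d25:-→d26:-→d27:-→d28:H0 -> H0
  add 174.150.0.0/16 -> H4 at depth 16
  add 78.144.0.0/12 -> H0 at depth 12
  add 160.0.0.0/4 -> H0 at depth 4
  del 204.143.102.128/27 (clear depth 27)
  lookup 160.0.0.2: bits 1010 walk d0:H5→d1:-→d2:-→d3:H0→d4:H0 -> H0
  lookup 204.143.102.130: bits 1100110010001111011001101000001 walk d0:H5→d1:-→d2:-→d3:-→d4:-→d5:-→d6:-→d7:-→d8:H2→d9:-→d10:-→d11:-→d12:-→d13:-→d14:-→d15:-→d16:-→d17:-→d18:-→d19:-→d20:-→d21:-→d22:-→d23:H2→d24:-→d25:-→d26:-→d27:-→d28:-→d29:-→d30:-→d31:H5 -> H5

== LOOKUPS ==
["H5","H2","H5","H0","H0","H5","H0","H2","H0","H4","H4","H2","H0","H0","H5"]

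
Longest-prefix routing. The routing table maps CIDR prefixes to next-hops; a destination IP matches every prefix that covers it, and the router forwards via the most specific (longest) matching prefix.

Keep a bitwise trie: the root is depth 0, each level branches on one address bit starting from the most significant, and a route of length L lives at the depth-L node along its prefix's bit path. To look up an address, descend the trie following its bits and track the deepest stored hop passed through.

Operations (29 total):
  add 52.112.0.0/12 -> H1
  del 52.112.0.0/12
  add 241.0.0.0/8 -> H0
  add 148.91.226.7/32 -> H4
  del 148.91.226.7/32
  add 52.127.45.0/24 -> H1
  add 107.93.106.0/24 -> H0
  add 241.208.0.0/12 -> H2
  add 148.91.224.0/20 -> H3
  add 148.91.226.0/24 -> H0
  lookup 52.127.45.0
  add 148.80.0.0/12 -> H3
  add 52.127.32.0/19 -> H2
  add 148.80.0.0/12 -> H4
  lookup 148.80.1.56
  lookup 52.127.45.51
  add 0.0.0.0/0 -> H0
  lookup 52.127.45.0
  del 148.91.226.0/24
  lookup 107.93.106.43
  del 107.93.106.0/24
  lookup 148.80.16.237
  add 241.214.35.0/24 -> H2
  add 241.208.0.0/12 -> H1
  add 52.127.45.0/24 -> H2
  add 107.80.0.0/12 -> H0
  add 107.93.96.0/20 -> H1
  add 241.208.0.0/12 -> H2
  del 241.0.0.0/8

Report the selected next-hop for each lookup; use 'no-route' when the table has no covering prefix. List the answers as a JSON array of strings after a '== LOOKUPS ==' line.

Process each operation:
  + 52.112.0.0/12 (H1) depth=12
  - 52.112.0.0/12 clear@12
  + 241.0.0.0/8 (H0) depth=8
  + 148.91.226.7/32 (H4) depth=32
  - 148.91.226.7/32 clear@32
  + 52.127.45.0/24 (H1) depth=24
  + 107.93.106.0/24 (H0) depth=24
  + 241.208.0.0/12 (H2) depth=12
  + 148.91.224.0/20 (H3) depth=20
  + 148.91.226.0/24 (H0) depth=24
  ? 52.127.45.0  path d0:-→d1:-→d2:-→d3:-→d4:-→d5:-→d6:-→d7:-→d8:-→d9:-→d10:-→d11:-→d12:-→d13:-→d14:-→d15:-→d16:-→d17:-→d18:-→d19:-→d20:-→d21:-→d22:-→d23:-→d24:H1  best=H1
  + 148.80.0.0/12 (H3) depth=12
  + 52.127.32.0/19 (H2) depth=19
  + 148.80.0.0/12 (H4) depth=12
  ? 148.80.1.56  path d0:-→d1:-→d2:-→d3:-→d4:-→d5:-→d6:-→d7:-→d8:-→d9:-→d10:-→d11:-→d12:H4  best=H4
  ? 52.127.45.51  path d0:-→d1:-→d2:-→d3:-→d4:-→d5:-→d6:-→d7:-→d8:-→d9:-→d10:-→d11:-→d12:-→d13:-→d14:-→d15:-→d16:-→d17:-→d18:-→d19:H2→d20:-→d21:-→d22:-→d23:-→d24:H1  best=H1
  + 0.0.0.0/0 (H0) depth=0
  ? 52.127.45.0  path d0:H0→d1:-→d2:-→d3:-→d4:-→d5:-→d6:-→d7:-→d8:-→d9:-→d10:-→d11:-→d12:-→d13:-→d14:-→d15:-→d16:-→d17:-→d18:-→d19:H2→d20:-→d21:-→d22:-→d23:-→d24:H1  best=H1
  - 148.91.226.0/24 clear@24
  ? 107.93.106.43  path d0:H0→d1:-→d2:-→d3:-→d4:-→d5:-→d6:-→d7:-→d8:-→d9:-→d10:-→d11:-→d12:-→d13:-→d14:-→d15:-→d16:-→d17:-→d18:-→d19:-→d20:-→d21:-→d22:-→d23:-→d24:H0  best=H0
  - 107.93.106.0/24 clear@24
  ? 148.80.16.237  path d0:H0→d1:-→d2:-→d3:-→d4:-→d5:-→d6:-→d7:-→d8:-→d9:-→d10:-→d11:-→d12:H4  best=H4
  + 241.214.35.0/24 (H2) depth=24
  + 241.208.0.0/12 (H1) depth=12
  + 52.127.45.0/24 (H2) depth=24
  + 107.80.0.0/12 (H0) depth=12
  + 107.93.96.0/20 (H1) depth=20
  + 241.208.0.0/12 (H2) depth=12
  - 241.0.0.0/8 clear@8

== LOOKUPS ==
["H1","H4","H1","H1","H0","H4"]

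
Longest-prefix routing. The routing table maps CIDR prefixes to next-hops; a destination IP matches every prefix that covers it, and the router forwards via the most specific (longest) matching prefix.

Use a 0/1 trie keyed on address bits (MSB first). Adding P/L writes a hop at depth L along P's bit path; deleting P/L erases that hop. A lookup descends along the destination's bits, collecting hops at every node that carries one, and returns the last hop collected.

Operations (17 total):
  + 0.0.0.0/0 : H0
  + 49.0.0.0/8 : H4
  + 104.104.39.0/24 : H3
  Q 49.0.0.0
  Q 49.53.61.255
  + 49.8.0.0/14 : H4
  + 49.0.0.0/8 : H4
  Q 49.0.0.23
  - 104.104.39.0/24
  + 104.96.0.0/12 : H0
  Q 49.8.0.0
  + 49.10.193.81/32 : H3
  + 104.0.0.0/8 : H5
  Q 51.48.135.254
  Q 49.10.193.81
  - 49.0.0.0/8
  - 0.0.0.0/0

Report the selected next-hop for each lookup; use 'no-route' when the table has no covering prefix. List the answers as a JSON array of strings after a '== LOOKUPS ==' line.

Apply in order:
  + 0.0.0.0/0 (H0) depth=0
  + 49.0.0.0/8 (H4) depth=8
  + 104.104.39.0/24 (H3) depth=24
  lookup 49.0.0.0: bits 00110001 walk d0:H0→d1:-→d2:-→d3:-→d4:-→d5:-→d6:-→d7:-→d8:H4 -> H4
  lookup 49.53.61.255: bits 00110001 walk d0:H0→d1:-→d2:-→d3:-→d4:-→d5:-→d6:-→d7:-→d8:H4 -> H4
  + 49.8.0.0/14 (H4) depth=14
  + 49.0.0.0/8 (H4) depth=8
  lookup 49.0.0.23: bits 001100010000 walk d0:H0→d1:-→d2:-→d3:-→d4:-→d5:-→d6:-→d7:-→d8:H4→d9:-→d10:-→d11:-→d12:- -> H4
  - 104.104.39.0/24 clear@24
  + 104.96.0.0/12 (H0) depth=12
  lookup 49.8.0.0: bits 00110001000010 walk d0:H0→d1:-→d2:-→d3:-→d4:-→d5:-→d6:-→d7:-→d8:H4→d9:-→d10:-→d11:-→d12:-→d13:-→d14:H4 -> H4
  + 49.10.193.81/32 (H3) depth=32
  + 104.0.0.0/8 (H5) depth=8
  lookup 51.48.135.254: bits 001100 walk d0:H0→d1:-→d2:-→d3:-→d4:-→d5:-→d6:- -> H0
  lookup 49.10.193.81: bits 00110001000010101100000101010001 walk d0:H0→d1:-→d2:-→d3:-→d4:-→d5:-→d6:-→d7:-→d8:H4→d9:-→d10:-→d11:-→d12:-→d13:-→d14:H4→d15:-→d16:-→d17:-→d18:-→d19:-→d20:-→d21:-→d22:-→d23:-→d24:-→d25:-→d26:-→d27:-→d28:-→d29:-→d30:-→d31:-→d32:H3 -> H3
  - 49.0.0.0/8 clear@8
  - 0.0.0.0/0 clear@0

== LOOKUPS ==
["H4","H4","H4","H4","H0","H3"]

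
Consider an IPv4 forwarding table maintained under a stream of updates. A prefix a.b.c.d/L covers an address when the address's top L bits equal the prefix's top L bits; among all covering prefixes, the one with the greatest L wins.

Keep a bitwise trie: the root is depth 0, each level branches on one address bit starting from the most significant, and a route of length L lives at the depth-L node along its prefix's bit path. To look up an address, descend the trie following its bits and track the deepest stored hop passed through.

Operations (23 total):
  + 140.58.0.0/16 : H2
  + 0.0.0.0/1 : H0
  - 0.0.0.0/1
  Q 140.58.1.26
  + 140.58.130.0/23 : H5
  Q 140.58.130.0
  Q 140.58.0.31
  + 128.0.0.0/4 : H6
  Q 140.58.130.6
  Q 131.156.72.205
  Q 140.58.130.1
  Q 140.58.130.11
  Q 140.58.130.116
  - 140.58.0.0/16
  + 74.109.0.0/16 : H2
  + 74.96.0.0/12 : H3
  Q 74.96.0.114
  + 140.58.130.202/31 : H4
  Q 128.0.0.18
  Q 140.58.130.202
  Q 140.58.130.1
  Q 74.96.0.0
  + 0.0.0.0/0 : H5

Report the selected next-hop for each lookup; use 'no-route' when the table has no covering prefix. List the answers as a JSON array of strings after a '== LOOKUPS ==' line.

Trace:
  + 140.58.0.0/16 (H2) depth=16
  + 0.0.0.0/1 (H0) depth=1
  - 0.0.0.0/1 clear@1
  ? 140.58.1.26  path d0:-→d1:-→d2:-→d3:-→d4:-→d5:-→d6:-→d7:-→d8:-→d9:-→d10:-→d11:-→d12:-→d13:-→d14:-→d15:-→d16:H2  best=H2
  + 140.58.130.0/23 (H5) depth=23
  ? 140.58.130.0  path d0:-→d1:-→d2:-→d3:-→d4:-→d5:-→d6:-→d7:-→d8:-→d9:-→d10:-→d11:-→d12:-→d13:-→d14:-→d15:-→d16:H2→d17:-→d18:-→d19:-→d20:-→d21:-→d22:-→d23:H5  best=H5
  ? 140.58.0.31  path d0:-→d1:-→d2:-→d3:-→d4:-→d5:-→d6:-→d7:-→d8:-→d9:-→d10:-→d11:-→d12:-→d13:-→d14:-→d15:-→d16:H2  best=H2
  + 128.0.0.0/4 (H6) depth=4
  ? 140.58.130.6  path d0:-→d1:-→d2:-→d3:-→d4:H6→d5:-→d6:-→d7:-→d8:-→d9:-→d10:-→d11:-→d12:-→d13:-→d14:-→d15:-→d16:H2→d17:-→d18:-→d19:-→d20:-→d21:-→d22:-→d23:H5  best=H5
  ? 131.156.72.205  path d0:-→d1:-→d2:-→d3:-→d4:H6  best=H6
  ? 140.58.130.1  path d0:-→d1:-→d2:-→d3:-→d4:H6→d5:-→d6:-→d7:-→d8:-→d9:-→d10:-→d11:-→d12:-→d13:-→d14:-→d15:-→d16:H2→d17:-→d18:-→d19:-→d20:-→d21:-→d22:-→d23:H5  best=H5
  ? 140.58.130.11  path d0:-→d1:-→d2:-→d3:-→d4:H6→d5:-→d6:-→d7:-→d8:-→d9:-→d10:-→d11:-→d12:-→d13:-→d14:-→d15:-→d16:H2→d17:-→d18:-→d19:-→d20:-→d21:-→d22:-→d23:H5  best=H5
  ? 140.58.130.116  path d0:-→d1:-→d2:-→d3:-→d4:H6→d5:-→d6:-→d7:-→d8:-→d9:-→d10:-→d11:-→d12:-→d13:-→d14:-→d15:-→d16:H2→d17:-→d18:-→d19:-→d20:-→d21:-→d22:-→d23:H5  best=H5
  - 140.58.0.0/16 clear@16
  + 74.109.0.0/16 (H2) depth=16
  + 74.96.0.0/12 (H3) depth=12
  ? 74.96.0.114  path d0:-→d1:-→d2:-→d3:-→d4:-→d5:-→d6:-→d7:-→d8:-→d9:-→d10:-→d11:-→d12:H3  best=H3
  + 140.58.130.202/31 (H4) depth=31
  ? 128.0.0.18  path d0:-→d1:-→d2:-→d3:-→d4:H6  best=H6
  ? 140.58.130.202  path d0:-→d1:-→d2:-→d3:-→d4:H6→d5:-→d6:-→d7:-→d8:-→d9:-→d10:-→d11:-→d12:-→d13:-→d14:-→d15:-→d16:-→d17:-→d18:-→d19:-→d20:-→d21:-→d22:-→d23:H5→d24:-→d25:-→d26:-→d27:-→d28:-→d29:-→d30:-→d31:H4  best=H4
  ? 140.58.130.1  path d0:-→d1:-→d2:-→d3:-→d4:H6→d5:-→d6:-→d7:-→d8:-→d9:-→d10:-→d11:-→d12:-→d13:-→d14:-→d15:-→d16:-→d17:-→d18:-→d19:-→d20:-→d21:-→d22:-→d23:H5→d24:-  best=H5
  ? 74.96.0.0  path d0:-→d1:-→d2:-→d3:-→d4:-→d5:-→d6:-→d7:-→d8:-→d9:-→d10:-→d11:-→d12:H3  best=H3
  + 0.0.0.0/0 (H5) depth=0

== LOOKUPS ==
["H2","H5","H2","H5","H6","H5","H5","H5","H3","H6","H4","H5","H3"]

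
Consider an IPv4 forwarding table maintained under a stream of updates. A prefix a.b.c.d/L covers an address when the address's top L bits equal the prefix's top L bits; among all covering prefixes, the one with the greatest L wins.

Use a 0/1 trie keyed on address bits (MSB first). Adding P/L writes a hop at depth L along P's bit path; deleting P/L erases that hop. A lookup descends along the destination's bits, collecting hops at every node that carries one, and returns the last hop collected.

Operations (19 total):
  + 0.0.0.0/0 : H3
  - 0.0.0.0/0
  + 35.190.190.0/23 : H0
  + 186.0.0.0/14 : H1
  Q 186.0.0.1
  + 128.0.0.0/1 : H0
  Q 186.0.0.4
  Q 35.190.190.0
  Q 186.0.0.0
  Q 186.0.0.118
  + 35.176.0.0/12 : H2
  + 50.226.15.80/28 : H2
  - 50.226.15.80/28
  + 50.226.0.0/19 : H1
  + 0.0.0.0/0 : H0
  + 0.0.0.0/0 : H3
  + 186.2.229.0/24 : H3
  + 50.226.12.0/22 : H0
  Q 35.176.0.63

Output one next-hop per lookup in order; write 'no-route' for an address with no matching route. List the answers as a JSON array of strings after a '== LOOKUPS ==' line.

Trace:
  add 0.0.0.0/0 -> H3 at depth 0
  - 0.0.0.0/0 clear@0
  add 35.190.190.0/23 -> H0 at depth 23
  add 186.0.0.0/14 -> H1 at depth 14
  lookup 186.0.0.1: bits 10111010000000 walk d0:-→d1:-→d2:-→d3:-→d4:-→d5:-→d6:-→d7:-→d8:-→d9:-→d10:-→d11:-→d12:-→d13:-→d14:H1 -> H1
  add 128.0.0.0/1 -> H0 at depth 1
  lookup 186.0.0.4: bits 10111010000000 walk d0:-→d1:H0→d2:-→d3:-→d4:-→d5:-→d6:-→d7:-→d8:-→d9:-→d10:-→d11:-→d12:-→d13:-→d14:H1 -> H1
  lookup 35.190.190.0: bits 00100011101111101011111 walk d0:-→d1:-→d2:-→d3:-→d4:-→d5:-→d6:-→d7:-→d8:-→d9:-→d10:-→d11:-→d12:-→d13:-→d14:-→d15:-→d16:-→d17:-→d18:-→d19:-→d20:-→d21:-→d22:-→d23:H0 -> H0
  lookup 186.0.0.0: bits 10111010000000 walk d0:-→d1:H0→d2:-→d3:-→d4:-→d5:-→d6:-→d7:-→d8:-→d9:-→d10:-→d11:-→d12:-→d13:-→d14:H1 -> H1
  lookup 186.0.0.118: bits 10111010000000 walk d0:-→d1:H0→d2:-→d3:-→d4:-→d5:-→d6:-→d7:-→d8:-→d9:-→d10:-→d11:-→d12:-→d13:-→d14:H1 -> H1
  add 35.176.0.0/12 -> H2 at depth 12
  add 50.226.15.80/28 -> H2 at depth 28
  - 50.226.15.80/28 clear@28
  add 50.226.0.0/19 -> H1 at depth 19
  add 0.0.0.0/0 -> H0 at depth 0
  add 0.0.0.0/0 -> H3 at depth 0
  add 186.2.229.0/24 -> H3 at depth 24
  add 50.226.12.0/22 -> H0 at depth 22
  lookup 35.176.0.63: bits 001000111011 walk d0:H3→d1:-→d2:-→d3:-→d4:-→d5:-→d6:-→d7:-→d8:-→d9:-→d10:-→d11:-→d12:H2 -> H2

== LOOKUPS ==
["H1","H1","H0","H1","H1","H2"]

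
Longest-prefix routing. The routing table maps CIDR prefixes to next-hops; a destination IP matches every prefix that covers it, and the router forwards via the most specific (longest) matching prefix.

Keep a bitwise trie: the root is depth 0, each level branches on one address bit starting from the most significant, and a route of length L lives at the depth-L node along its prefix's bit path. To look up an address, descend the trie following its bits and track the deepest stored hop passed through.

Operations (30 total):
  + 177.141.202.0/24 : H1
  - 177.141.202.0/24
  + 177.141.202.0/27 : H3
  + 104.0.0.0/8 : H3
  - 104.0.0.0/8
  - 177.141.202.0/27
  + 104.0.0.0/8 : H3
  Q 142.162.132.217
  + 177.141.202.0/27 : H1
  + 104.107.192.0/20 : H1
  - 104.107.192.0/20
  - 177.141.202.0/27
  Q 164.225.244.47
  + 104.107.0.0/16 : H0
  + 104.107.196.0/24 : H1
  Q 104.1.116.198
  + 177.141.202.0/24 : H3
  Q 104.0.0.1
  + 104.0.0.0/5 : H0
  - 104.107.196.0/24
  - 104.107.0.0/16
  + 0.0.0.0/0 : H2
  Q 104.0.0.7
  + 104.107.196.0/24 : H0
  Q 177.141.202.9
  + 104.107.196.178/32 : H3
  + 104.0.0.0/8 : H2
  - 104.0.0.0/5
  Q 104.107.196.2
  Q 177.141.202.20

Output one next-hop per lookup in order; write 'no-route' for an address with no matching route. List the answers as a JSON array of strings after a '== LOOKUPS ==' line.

Apply in order:
  add 177.141.202.0/24 -> H1 at depth 24
  del 177.141.202.0/24 (clear depth 24)
  add 177.141.202.0/27 -> H3 at depth 27
  add 104.0.0.0/8 -> H3 at depth 8
  del 104.0.0.0/8 (clear depth 8)
  del 177.141.202.0/27 (clear depth 27)
  add 104.0.0.0/8 -> H3 at depth 8
  ? 142.162.132.217  path d0:-→d1:-→d2:-  best=no-route
  add 177.141.202.0/27 -> H1 at depth 27
  add 104.107.192.0/20 -> H1 at depth 20
  del 104.107.192.0/20 (clear depth 20)
  del 177.141.202.0/27 (clear depth 27)
  ? 164.225.244.47  path d0:-→d1:-→d2:-→d3:-  best=no-route
  add 104.107.0.0/16 -> H0 at depth 16
  add 104.107.196.0/24 -> H1 at depth 24
  ? 104.1.116.198  path d0:-→d1:-→d2:-→d3:-→d4:-→d5:-→d6:-→d7:-→d8:H3→d9:-  best=H3
  add 177.141.202.0/24 -> H3 at depth 24
  ? 104.0.0.1  path d0:-→d1:-→d2:-→d3:-→d4:-→d5:-→d6:-→d7:-→d8:H3→d9:-  best=H3
  add 104.0.0.0/5 -> H0 at depth 5
  del 104.107.196.0/24 (clear depth 24)
  del 104.107.0.0/16 (clear depth 16)
  add 0.0.0.0/0 -> H2 at depth 0
  ? 104.0.0.7  path d0:H2→d1:-→d2:-→d3:-→d4:-→d5:H0→d6:-→d7:-→d8:H3→d9:-  best=H3
  add 104.107.196.0/24 -> H0 at depth 24
  ? 177.141.202.9  path d0:H2→d1:-→d2:-→d3:-→d4:-→d5:-→d6:-→d7:-→d8:-→d9:-→d10:-→d11:-→d12:-→d13:-→d14:-→d15:-→d16:-→d17:-→d18:-→d19:-→d20:-→d21:-→d22:-→d23:-→d24:H3→d25:-→d26:-→d27:-  best=H3
  add 104.107.196.178/32 -> H3 at depth 32
  add 104.0.0.0/8 -> H2 at depth 8
  del 104.0.0.0/5 (clear depth 5)
  ? 104.107.196.2  path d0:H2→d1:-→d2:-→d3:-→d4:-→d5:-→d6:-→d7:-→d8:H2→d9:-→d10:-→d11:-→d12:-→d13:-→d14:-→d15:-→d16:-→d17:-→d18:-→d19:-→d20:-→d21:-→d22:-→d23:-→d24:H0  best=H0
  ? 177.141.202.20  path d0:H2→d1:-→d2:-→d3:-→d4:-→d5:-→d6:-→d7:-→d8:-→d9:-→d10:-→d11:-→d12:-→d13:-→d14:-→d15:-→d16:-→d17:-→d18:-→d19:-→d20:-→d21:-→d22:-→d23:-→d24:H3→d25:-→d26:-→d27:-  best=H3

== LOOKUPS ==
["no-route","no-route","H3","H3","H3","H3","H0","H3"]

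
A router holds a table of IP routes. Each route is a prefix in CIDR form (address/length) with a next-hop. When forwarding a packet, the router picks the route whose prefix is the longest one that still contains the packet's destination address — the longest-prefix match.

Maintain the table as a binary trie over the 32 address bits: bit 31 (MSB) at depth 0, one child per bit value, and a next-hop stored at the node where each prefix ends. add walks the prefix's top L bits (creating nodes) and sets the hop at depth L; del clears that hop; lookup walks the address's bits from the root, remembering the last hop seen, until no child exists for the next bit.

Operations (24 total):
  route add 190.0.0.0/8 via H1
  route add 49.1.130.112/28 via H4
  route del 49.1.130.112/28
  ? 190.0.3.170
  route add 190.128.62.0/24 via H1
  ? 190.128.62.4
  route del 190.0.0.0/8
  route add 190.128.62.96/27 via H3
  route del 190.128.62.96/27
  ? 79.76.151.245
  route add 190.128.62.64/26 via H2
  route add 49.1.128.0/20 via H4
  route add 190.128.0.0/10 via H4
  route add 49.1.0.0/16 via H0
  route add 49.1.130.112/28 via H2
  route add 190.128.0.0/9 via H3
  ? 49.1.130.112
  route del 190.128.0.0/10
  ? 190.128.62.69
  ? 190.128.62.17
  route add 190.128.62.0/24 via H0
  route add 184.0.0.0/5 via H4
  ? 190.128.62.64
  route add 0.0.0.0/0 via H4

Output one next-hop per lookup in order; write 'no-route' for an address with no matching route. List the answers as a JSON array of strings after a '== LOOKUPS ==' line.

Trace:
  add 190.0.0.0/8 -> H1 at depth 8
  add 49.1.130.112/28 -> H4 at depth 28
  - 49.1.130.112/28 clear@28
  ? 190.0.3.170  path d0:-→d1:-→d2:-→d3:-→d4:-→d5:-→d6:-→d7:-→d8:H1  best=H1
  add 190.128.62.0/24 -> H1 at depth 24
  ? 190.128.62.4  path d0:-→d1:-→d2:-→d3:-→d4:-→d5:-→d6:-→d7:-→d8:H1→d9:-→d10:-→d11:-→d12:-→d13:-→d14:-→d15:-→d16:-→d17:-→d18:-→d19:-→d20:-→d21:-→d22:-→d23:-→d24:H1  best=H1
  - 190.0.0.0/8 clear@8
  add 190.128.62.96/27 -> H3 at depth 27
  - 190.128.62.96/27 clear@27
  ? 79.76.151.245  path d0:-→d1:-  best=no-route
  add 190.128.62.64/26 -> H2 at depth 26
  add 49.1.128.0/20 -> H4 at depth 20
  add 190.128.0.0/10 -> H4 at depth 10
  add 49.1.0.0/16 -> H0 at depth 16
  add 49.1.130.112/28 -> H2 at depth 28
  add 190.128.0.0/9 -> H3 at depth 9
  ? 49.1.130.112  path d0:-→d1:-→d2:-→d3:-→d4:-→d5:-→d6:-→d7:-→d8:-→d9:-→d10:-→d11:-→d12:-→d13:-→d14:-→d15:-→d16:H0→d17:-→d18:-→d19:-→d20:H4→d21:-→d22:-→d23:-→d24:-→d25:-→d26:-→d27:-→d28:H2  best=H2
  - 190.128.0.0/10 clear@10
  ? 190.128.62.69  path d0:-→d1:-→d2:-→d3:-→d4:-→d5:-→d6:-→d7:-→d8:-→d9:H3→d10:-→d11:-→d12:-→d13:-→d14:-→d15:-→d16:-→d17:-→d18:-→d19:-→d20:-→d21:-→d22:-→d23:-→d24:H1→d25:-→d26:H2  best=H2
  ? 190.128.62.17  path d0:-→d1:-→d2:-→d3:-→d4:-→d5:-→d6:-→d7:-→d8:-→d9:H3→d10:-→d11:-→d12:-→d13:-→d14:-→d15:-→d16:-→d17:-→d18:-→d19:-→d20:-→d21:-→d22:-→d23:-→d24:H1→d25:-  best=H1
  add 190.128.62.0/24 -> H0 at depth 24
  add 184.0.0.0/5 -> H4 at depth 5
  ? 190.128.62.64  path d0:-→d1:-→d2:-→d3:-→d4:-→d5:H4→d6:-→d7:-→d8:-→d9:H3→d10:-→d11:-→d12:-→d13:-→d14:-→d15:-→d16:-→d17:-→d18:-→d19:-→d20:-→d21:-→d22:-→d23:-→d24:H0→d25:-→d26:H2  best=H2
  add 0.0.0.0/0 -> H4 at depth 0

== LOOKUPS ==
["H1","H1","no-route","H2","H2","H1","H2"]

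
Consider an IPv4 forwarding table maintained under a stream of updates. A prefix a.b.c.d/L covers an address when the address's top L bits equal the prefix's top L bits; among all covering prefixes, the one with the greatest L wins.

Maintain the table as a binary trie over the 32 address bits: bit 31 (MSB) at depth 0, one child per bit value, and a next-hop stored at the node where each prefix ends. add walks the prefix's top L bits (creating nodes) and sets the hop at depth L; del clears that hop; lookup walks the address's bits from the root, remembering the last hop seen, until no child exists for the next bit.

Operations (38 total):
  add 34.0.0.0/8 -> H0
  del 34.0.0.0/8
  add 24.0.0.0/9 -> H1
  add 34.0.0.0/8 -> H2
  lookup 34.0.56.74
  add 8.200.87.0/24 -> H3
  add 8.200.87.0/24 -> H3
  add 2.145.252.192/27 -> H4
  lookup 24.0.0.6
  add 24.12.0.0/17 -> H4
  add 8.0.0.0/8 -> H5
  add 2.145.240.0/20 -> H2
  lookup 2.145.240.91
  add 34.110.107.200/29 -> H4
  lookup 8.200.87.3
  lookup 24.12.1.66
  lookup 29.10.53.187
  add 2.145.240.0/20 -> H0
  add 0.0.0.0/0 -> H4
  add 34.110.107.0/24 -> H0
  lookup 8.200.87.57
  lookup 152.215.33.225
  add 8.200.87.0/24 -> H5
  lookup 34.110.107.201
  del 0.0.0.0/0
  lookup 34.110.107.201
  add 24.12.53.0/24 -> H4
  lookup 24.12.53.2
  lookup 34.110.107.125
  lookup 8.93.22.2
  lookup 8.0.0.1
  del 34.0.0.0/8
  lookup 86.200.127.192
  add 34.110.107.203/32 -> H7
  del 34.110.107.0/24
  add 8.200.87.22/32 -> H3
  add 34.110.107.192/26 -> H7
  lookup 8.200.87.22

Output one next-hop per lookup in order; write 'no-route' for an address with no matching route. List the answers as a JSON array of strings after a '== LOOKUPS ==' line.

Apply in order:
  add 34.0.0.0/8 -> H0 at depth 8
  del 34.0.0.0/8 (clear depth 8)
  add 24.0.0.0/9 -> H1 at depth 9
  add 34.0.0.0/8 -> H2 at depth 8
  ? 34.0.56.74  path d0:-→d1:-→d2:-→d3:-→d4:-→d5:-→d6:-→d7:-→d8:H2  best=H2
  add 8.200.87.0/24 -> H3 at depth 24
  add 8.200.87.0/24 -> H3 at depth 24
  add 2.145.252.192/27 -> H4 at depth 27
  ? 24.0.0.6  path d0:-→d1:-→d2:-→d3:-→d4:-→d5:-→d6:-→d7:-→d8:-→d9:H1  best=H1
  add 24.12.0.0/17 -> H4 at depth 17
  add 8.0.0.0/8 -> H5 at depth 8
  add 2.145.240.0/20 -> H2 at depth 20
  ? 2.145.240.91  path d0:-→d1:-→d2:-→d3:-→d4:-→d5:-→d6:-→d7:-→d8:-→d9:-→d10:-→d11:-→d12:-→d13:-→d14:-→d15:-→d16:-→d17:-→d18:-→d19:-→d20:H2  best=H2
  add 34.110.107.200/29 -> H4 at depth 29
  ? 8.200.87.3  path d0:-→d1:-→d2:-→d3:-→d4:-→d5:-→d6:-→d7:-→d8:H5→d9:-→d10:-→d11:-→d12:-→d13:-→d14:-→d15:-→d16:-→d17:-→d18:-→d19:-→d20:-→d21:-→d22:-→d23:-→d24:H3  best=H3
  ? 24.12.1.66  path d0:-→d1:-→d2:-→d3:-→d4:-→d5:-→d6:-→d7:-→d8:-→d9:H1→d10:-→d11:-→d12:-→d13:-→d14:-→d15:-→d16:-→d17:H4  best=H4
  ? 29.10.53.187  path d0:-→d1:-→d2:-→d3:-→d4:-→d5:-  best=no-route
  add 2.145.240.0/20 -> H0 at depth 20
  add 0.0.0.0/0 -> H4 at depth 0
  add 34.110.107.0/24 -> H0 at depth 24
  ? 8.200.87.57  path d0:H4→d1:-→d2:-→d3:-→d4:-→d5:-→d6:-→d7:-→d8:H5→d9:-→d10:-→d11:-→d12:-→d13:-→d14:-→d15:-→d16:-→d17:-→d18:-→d19:-→d20:-→d21:-→d22:-→d23:-→d24:H3  best=H3
  ? 152.215.33.225  path d0:H4  best=H4
  add 8.200.87.0/24 -> H5 at depth 24
  ? 34.110.107.201  path d0:H4→d1:-→d2:-→d3:-→d4:-→d5:-→d6:-→d7:-→d8:H2→d9:-→d10:-→d11:-→d12:-→d13:-→d14:-→d15:-→d16:-→d17:-→d18:-→d19:-→d20:-→d21:-→d22:-→d23:-→d24:H0→d25:-→d26:-→d27:-→d28:-→d29:H4  best=H4
  del 0.0.0.0/0 (clear depth 0)
  ? 34.110.107.201  path d0:-→d1:-→d2:-→d3:-→d4:-→d5:-→d6:-→d7:-→d8:H2→d9:-→d10:-→d11:-→d12:-→d13:-→d14:-→d15:-→d16:-→d17:-→d18:-→d19:-→d20:-→d21:-→d22:-→d23:-→d24:H0→d25:-→d26:-→d27:-→d28:-→d29:H4  best=H4
  add 24.12.53.0/24 -> H4 at depth 24
  ? 24.12.53.2  path d0:-→d1:-→d2:-→d3:-→d4:-→d5:-→d6:-→d7:-→d8:-→d9:H1→d10:-→d11:-→d12:-→d13:-→d14:-→d15:-→d16:-→d17:H4→d18:-→d19:-→d20:-→d21:-→d22:-→d23:-→d24:H4  best=H4
  ? 34.110.107.125  path d0:-→d1:-→d2:-→d3:-→d4:-→d5:-→d6:-→d7:-→d8:H2→d9:-→d10:-→d11:-→d12:-→d13:-→d14:-→d15:-→d16:-→d17:-→d18:-→d19:-→d20:-→d21:-→d22:-→d23:-→d24:H0  best=H0
  ? 8.93.22.2  path d0:-→d1:-→d2:-→d3:-→d4:-→d5:-→d6:-→d7:-→d8:H5  best=H5
  ? 8.0.0.1  path d0:-→d1:-→d2:-→d3:-→d4:-→d5:-→d6:-→d7:-→d8:H5  best=H5
  del 34.0.0.0/8 (clear depth 8)
  ? 86.200.127.192  path d0:-→d1:-  best=no-route
  add 34.110.107.203/32 -> H7 at depth 32
  del 34.110.107.0/24 (clear depth 24)
  add 8.200.87.22/32 -> H3 at depth 32
  add 34.110.107.192/26 -> H7 at depth 26
  ? 8.200.87.22  path d0:-→d1:-→d2:-→d3:-→d4:-→d5:-→d6:-→d7:-→d8:H5→d9:-→d10:-→d11:-→d12:-→d13:-→d14:-→d15:-→d16:-→d17:-→d18:-→d19:-→d20:-→d21:-→d22:-→d23:-→d24:H5→d25:-→d26:-→d27:-→d28:-→d29:-→d30:-→d31:-→d32:H3  best=H3

== LOOKUPS ==
["H2","H1","H2","H3","H4","no-route","H3","H4","H4","H4","H4","H0","H5","H5","no-route","H3"]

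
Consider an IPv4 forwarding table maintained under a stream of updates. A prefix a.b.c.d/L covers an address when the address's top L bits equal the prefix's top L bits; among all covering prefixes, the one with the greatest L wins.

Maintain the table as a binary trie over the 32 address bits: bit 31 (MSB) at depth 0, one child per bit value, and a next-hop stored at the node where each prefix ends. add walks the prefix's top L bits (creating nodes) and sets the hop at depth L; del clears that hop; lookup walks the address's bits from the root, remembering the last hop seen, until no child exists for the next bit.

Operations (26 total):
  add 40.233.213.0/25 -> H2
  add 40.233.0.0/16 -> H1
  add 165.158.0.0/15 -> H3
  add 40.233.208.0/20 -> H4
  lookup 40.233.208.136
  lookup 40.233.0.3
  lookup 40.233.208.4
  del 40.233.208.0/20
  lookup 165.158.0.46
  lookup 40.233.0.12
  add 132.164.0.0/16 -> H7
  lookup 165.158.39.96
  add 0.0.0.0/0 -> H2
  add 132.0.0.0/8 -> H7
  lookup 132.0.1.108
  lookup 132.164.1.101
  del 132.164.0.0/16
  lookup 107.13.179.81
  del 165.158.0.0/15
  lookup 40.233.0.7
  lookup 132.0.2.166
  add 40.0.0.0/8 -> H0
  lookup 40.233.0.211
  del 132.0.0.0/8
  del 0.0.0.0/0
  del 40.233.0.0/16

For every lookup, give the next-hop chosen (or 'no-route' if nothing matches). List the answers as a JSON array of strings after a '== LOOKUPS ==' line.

Trace:
  add 40.233.213.0/25 -> H2 at depth 25
  add 40.233.0.0/16 -> H1 at depth 16
  add 165.158.0.0/15 -> H3 at depth 15
  add 40.233.208.0/20 -> H4 at depth 20
  Q 40.233.208.136: descend 001010001110100111010 ; hops seen [H1,H4] ; pick H4
  Q 40.233.0.3: descend 0010100011101001 ; hops seen [H1] ; pick H1
  Q 40.233.208.4: descend 001010001110100111010 ; hops seen [H1,H4] ; pick H4
  del 40.233.208.0/20 (clear depth 20)
  Q 165.158.0.46: descend 101001011001111 ; hops seen [H3] ; pick H3
  Q 40.233.0.12: descend 0010100011101001 ; hops seen [H1] ; pick H1
  add 132.164.0.0/16 -> H7 at depth 16
  Q 165.158.39.96: descend 101001011001111 ; hops seen [H3] ; pick H3
  add 0.0.0.0/0 -> H2 at depth 0
  add 132.0.0.0/8 -> H7 at depth 8
  Q 132.0.1.108: descend 10000100 ; hops seen [H2,H7] ; pick H7
  Q 132.164.1.101: descend 1000010010100100 ; hops seen [H2,H7,H7] ; pick H7
  del 132.164.0.0/16 (clear depth 16)
  Q 107.13.179.81: descend 0 ; hops seen [H2] ; pick H2
  del 165.158.0.0/15 (clear depth 15)
  Q 40.233.0.7: descend 0010100011101001 ; hops seen [H2,H1] ; pick H1
  Q 132.0.2.166: descend 10000100 ; hops seen [H2,H7] ; pick H7
  add 40.0.0.0/8 -> H0 at depth 8
  Q 40.233.0.211: descend 0010100011101001 ; hops seen [H2,H0,H1] ; pick H1
  del 132.0.0.0/8 (clear depth 8)
  del 0.0.0.0/0 (clear depth 0)
  del 40.233.0.0/16 (clear depth 16)

== LOOKUPS ==
["H4","H1","H4","H3","H1","H3","H7","H7","H2","H1","H7","H1"]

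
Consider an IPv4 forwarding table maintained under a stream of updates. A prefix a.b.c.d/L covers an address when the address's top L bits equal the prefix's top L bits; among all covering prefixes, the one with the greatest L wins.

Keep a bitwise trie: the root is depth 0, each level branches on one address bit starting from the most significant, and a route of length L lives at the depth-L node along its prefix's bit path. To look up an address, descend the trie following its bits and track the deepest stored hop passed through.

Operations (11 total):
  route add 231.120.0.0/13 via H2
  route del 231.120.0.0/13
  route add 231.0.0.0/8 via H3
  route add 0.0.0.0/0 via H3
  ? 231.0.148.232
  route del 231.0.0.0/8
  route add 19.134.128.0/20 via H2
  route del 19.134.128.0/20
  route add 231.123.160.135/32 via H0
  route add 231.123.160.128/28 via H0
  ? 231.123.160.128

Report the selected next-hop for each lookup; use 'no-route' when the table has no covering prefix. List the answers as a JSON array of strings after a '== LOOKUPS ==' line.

Process each operation:
  + 231.120.0.0/13 (H2) depth=13
  - 231.120.0.0/13 clear@13
  + 231.0.0.0/8 (H3) depth=8
  + 0.0.0.0/0 (H3) depth=0
  ? 231.0.148.232  path d0:H3→d1:-→d2:-→d3:-→d4:-→d5:-→d6:-→d7:-→d8:H3→d9:-  best=H3
  - 231.0.0.0/8 clear@8
  + 19.134.128.0/20 (H2) depth=20
  - 19.134.128.0/20 clear@20
  + 231.123.160.135/32 (H0) depth=32
  + 231.123.160.128/28 (H0) depth=28
  ? 231.123.160.128  path d0:H3→d1:-→d2:-→d3:-→d4:-→d5:-→d6:-→d7:-→d8:-→d9:-→d10:-→d11:-→d12:-→d13:-→d14:-→d15:-→d16:-→d17:-→d18:-→d19:-→d20:-→d21:-→d22:-→d23:-→d24:-→d25:-→d26:-→d27:-→d28:H0→d29:-  best=H0

== LOOKUPS ==
["H3","H0"]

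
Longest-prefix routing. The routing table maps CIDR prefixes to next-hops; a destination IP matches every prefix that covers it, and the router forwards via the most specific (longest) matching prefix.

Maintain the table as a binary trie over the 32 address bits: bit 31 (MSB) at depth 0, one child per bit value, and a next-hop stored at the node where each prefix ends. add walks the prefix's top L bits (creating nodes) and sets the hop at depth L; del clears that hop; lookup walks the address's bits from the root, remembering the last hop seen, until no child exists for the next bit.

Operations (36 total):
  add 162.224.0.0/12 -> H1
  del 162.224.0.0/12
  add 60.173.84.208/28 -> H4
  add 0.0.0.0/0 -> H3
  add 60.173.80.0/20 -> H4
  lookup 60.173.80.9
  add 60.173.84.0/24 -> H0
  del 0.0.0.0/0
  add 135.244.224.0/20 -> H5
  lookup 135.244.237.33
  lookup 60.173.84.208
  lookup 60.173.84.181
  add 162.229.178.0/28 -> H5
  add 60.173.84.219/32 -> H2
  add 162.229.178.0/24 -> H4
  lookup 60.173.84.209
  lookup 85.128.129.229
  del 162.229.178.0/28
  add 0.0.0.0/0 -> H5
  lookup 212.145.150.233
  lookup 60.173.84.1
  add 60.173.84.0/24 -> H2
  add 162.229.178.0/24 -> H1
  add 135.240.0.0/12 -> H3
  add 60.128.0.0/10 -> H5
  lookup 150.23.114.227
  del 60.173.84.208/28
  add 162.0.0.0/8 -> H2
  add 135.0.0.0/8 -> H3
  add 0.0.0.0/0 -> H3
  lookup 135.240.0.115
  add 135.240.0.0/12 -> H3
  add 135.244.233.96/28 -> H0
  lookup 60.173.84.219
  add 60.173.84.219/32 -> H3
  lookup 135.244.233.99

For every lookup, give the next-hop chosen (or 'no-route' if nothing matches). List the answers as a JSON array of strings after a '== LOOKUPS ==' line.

Process each operation:
  add 162.224.0.0/12 -> H1 at depth 12
  - 162.224.0.0/12 clear@12
  add 60.173.84.208/28 -> H4 at depth 28
  add 0.0.0.0/0 -> H3 at depth 0
  add 60.173.80.0/20 -> H4 at depth 20
  Q 60.173.80.9: descend 001111001010110101010 ; hops seen [H3,H4] ; pick H4
  add 60.173.84.0/24 -> H0 at depth 24
  - 0.0.0.0/0 clear@0
  add 135.244.224.0/20 -> H5 at depth 20
  Q 135.244.237.33: descend 10000111111101001110 ; hops seen [H5] ; pick H5
  Q 60.173.84.208: descend 0011110010101101010101001101 ; hops seen [H4,H0,H4] ; pick H4
  Q 60.173.84.181: descend 0011110010101101010101001 ; hops seen [H4,H0] ; pick H0
  add 162.229.178.0/28 -> H5 at depth 28
  add 60.173.84.219/32 -> H2 at depth 32
  add 162.229.178.0/24 -> H4 at depth 24
  Q 60.173.84.209: descend 0011110010101101010101001101 ; hops seen [H4,H0,H4] ; pick H4
  Q 85.128.129.229: descend 0 ; hops seen [∅] ; pick no-route
  - 162.229.178.0/28 clear@28
  add 0.0.0.0/0 -> H5 at depth 0
  Q 212.145.150.233: descend 1 ; hops seen [H5] ; pick H5
  Q 60.173.84.1: descend 001111001010110101010100 ; hops seen [H5,H4,H0] ; pick H0
  add 60.173.84.0/24 -> H2 at depth 24
  add 162.229.178.0/24 -> H1 at depth 24
  add 135.240.0.0/12 -> H3 at depth 12
  add 60.128.0.0/10 -> H5 at depth 10
  Q 150.23.114.227: descend 100 ; hops seen [H5] ; pick H5
  - 60.173.84.208/28 clear@28
  add 162.0.0.0/8 -> H2 at depth 8
  add 135.0.0.0/8 -> H3 at depth 8
  add 0.0.0.0/0 -> H3 at depth 0
  Q 135.240.0.115: descend 1000011111110 ; hops seen [H3,H3,H3] ; pick H3
  add 135.240.0.0/12 -> H3 at depth 12
  add 135.244.233.96/28 -> H0 at depth 28
  Q 60.173.84.219: descend 00111100101011010101010011011011 ; hops seen [H3,H5,H4,H2,H2] ; pick H2
  add 60.173.84.219/32 -> H3 at depth 32
  Q 135.244.233.99: descend 1000011111110100111010010110 ; hops seen [H3,H3,H3,H5,H0] ; pick H0

== LOOKUPS ==
["H4","H5","H4","H0","H4","no-route","H5","H0","H5","H3","H2","H0"]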